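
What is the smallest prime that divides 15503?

37

15503 is odd.
Digit sum 14, not divisible by 3.
Ends in 3: not divisible by 5.
7: 15503 = 7·2214 + 5
11: 15503 = 11·1409 + 4
13: 15503 = 13·1192 + 7
17: 15503 = 17·911 + 16
19: 15503 = 19·815 + 18
23: 15503 = 23·674 + 1
29: 15503 = 29·534 + 17
31: 15503 = 31·500 + 3
37: 15503 = 37·419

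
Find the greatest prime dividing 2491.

2491 = 47 · 53
53 is prime.
So 2491 = 47 · 53; the largest prime factor is 53.

53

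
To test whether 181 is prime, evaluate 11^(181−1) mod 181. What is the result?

11^1 ≡ 11 (mod 181)
11^2 ≡ 11^2 = 121 ≡ 121 (mod 181)
11^4 ≡ 121^2 = 14641 ≡ 161 (mod 181)
11^8 ≡ 161^2 = 25921 ≡ 38 (mod 181)
11^16 ≡ 38^2 = 1444 ≡ 177 (mod 181)
11^32 ≡ 177^2 = 31329 ≡ 16 (mod 181)
11^64 ≡ 16^2 = 256 ≡ 75 (mod 181)
11^128 ≡ 75^2 = 5625 ≡ 14 (mod 181)
180 = 128 + 32 + 16 + 4 in binary powers of 2.
So 11^180 ≡ 14 · 16 · 177 · 161 ≡ 1 (mod 181).
Since the result is 1, base 11 gives no evidence that 181 is composite.

1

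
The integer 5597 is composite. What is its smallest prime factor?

5597 is odd.
Digit sum 26, not divisible by 3.
Ends in 7: not divisible by 5.
7: 5597 = 7·799 + 4
11: 5597 = 11·508 + 9
13: 5597 = 13·430 + 7
17: 5597 = 17·329 + 4
19: 5597 = 19·294 + 11
23: 5597 = 23·243 + 8
29: 5597 = 29·193

29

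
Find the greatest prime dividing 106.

53

106 = 2 · 53
53 is prime.
So 106 = 2 · 53; the largest prime factor is 53.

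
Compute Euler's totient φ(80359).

72576

Factor: 80359 = 17 · 29 · 163.
φ(80359) = (17−1) · (29−1) · (163−1) = 16 · 28 · 162 = 72576.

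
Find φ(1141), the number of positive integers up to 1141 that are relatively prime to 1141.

Factor: 1141 = 7 · 163.
φ(1141) = (7−1) · (163−1) = 6 · 162 = 972.

972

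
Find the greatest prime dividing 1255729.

53

1255729 = 19 · 66091
66091 = 29 · 2279
2279 = 43 · 53
53 is prime.
So 1255729 = 19 · 29 · 43 · 53; the largest prime factor is 53.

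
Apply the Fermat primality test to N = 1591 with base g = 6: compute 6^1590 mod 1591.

517

6^1 ≡ 6 (mod 1591)
6^2 ≡ 6^2 = 36 ≡ 36 (mod 1591)
6^4 ≡ 36^2 = 1296 ≡ 1296 (mod 1591)
6^8 ≡ 1296^2 = 1679616 ≡ 1111 (mod 1591)
6^16 ≡ 1111^2 = 1234321 ≡ 1296 (mod 1591)
6^32 ≡ 1296^2 = 1679616 ≡ 1111 (mod 1591)
6^64 ≡ 1111^2 = 1234321 ≡ 1296 (mod 1591)
6^128 ≡ 1296^2 = 1679616 ≡ 1111 (mod 1591)
6^256 ≡ 1111^2 = 1234321 ≡ 1296 (mod 1591)
6^512 ≡ 1296^2 = 1679616 ≡ 1111 (mod 1591)
6^1024 ≡ 1111^2 = 1234321 ≡ 1296 (mod 1591)
1590 = 1024 + 512 + 32 + 16 + 4 + 2 in binary powers of 2.
So 6^1590 ≡ 1296 · 1111 · 1111 · 1296 · 1296 · 36 ≡ 517 (mod 1591).
Since 517 ≠ 1, base 6 is a Fermat witness: 1591 is composite.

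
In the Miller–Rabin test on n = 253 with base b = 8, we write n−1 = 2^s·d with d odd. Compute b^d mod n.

253 − 1 = 252 = 2^2 · 63, so d = 63.
8^1 ≡ 8 (mod 253)
8^2 ≡ 8^2 = 64 ≡ 64 (mod 253)
8^4 ≡ 64^2 = 4096 ≡ 48 (mod 253)
8^8 ≡ 48^2 = 2304 ≡ 27 (mod 253)
8^16 ≡ 27^2 = 729 ≡ 223 (mod 253)
8^32 ≡ 223^2 = 49729 ≡ 141 (mod 253)
63 = 32 + 16 + 8 + 4 + 2 + 1 in binary powers of 2.
So 8^63 ≡ 141 · 223 · 27 · 48 · 64 · 8 ≡ 50 (mod 253).
Squaring chain: 50 → 223; never reaches −1, so base 8 is a Miller–Rabin witness that 253 is composite.

50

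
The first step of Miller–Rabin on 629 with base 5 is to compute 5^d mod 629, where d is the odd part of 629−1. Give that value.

309

629 − 1 = 628 = 2^2 · 157, so d = 157.
5^1 ≡ 5 (mod 629)
5^2 ≡ 5^2 = 25 ≡ 25 (mod 629)
5^4 ≡ 25^2 = 625 ≡ 625 (mod 629)
5^8 ≡ 625^2 = 390625 ≡ 16 (mod 629)
5^16 ≡ 16^2 = 256 ≡ 256 (mod 629)
5^32 ≡ 256^2 = 65536 ≡ 120 (mod 629)
5^64 ≡ 120^2 = 14400 ≡ 562 (mod 629)
5^128 ≡ 562^2 = 315844 ≡ 86 (mod 629)
157 = 128 + 16 + 8 + 4 + 1 in binary powers of 2.
So 5^157 ≡ 86 · 256 · 16 · 625 · 5 ≡ 309 (mod 629).
Squaring chain: 309 → 502; never reaches −1, so base 5 is a Miller–Rabin witness that 629 is composite.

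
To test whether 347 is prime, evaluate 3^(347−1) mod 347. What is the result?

3^1 ≡ 3 (mod 347)
3^2 ≡ 3^2 = 9 ≡ 9 (mod 347)
3^4 ≡ 9^2 = 81 ≡ 81 (mod 347)
3^8 ≡ 81^2 = 6561 ≡ 315 (mod 347)
3^16 ≡ 315^2 = 99225 ≡ 330 (mod 347)
3^32 ≡ 330^2 = 108900 ≡ 289 (mod 347)
3^64 ≡ 289^2 = 83521 ≡ 241 (mod 347)
3^128 ≡ 241^2 = 58081 ≡ 132 (mod 347)
3^256 ≡ 132^2 = 17424 ≡ 74 (mod 347)
346 = 256 + 64 + 16 + 8 + 2 in binary powers of 2.
So 3^346 ≡ 74 · 241 · 330 · 315 · 9 ≡ 1 (mod 347).
Since the result is 1, base 3 gives no evidence that 347 is composite.

1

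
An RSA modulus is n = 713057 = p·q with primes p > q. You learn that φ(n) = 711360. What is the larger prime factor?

937

φ(n) = (p−1)(q−1) = n − (p+q) + 1, so p + q = 713057 − 711360 + 1 = 1698.
p and q are the roots of t² − 1698t + 713057 = 0.
Discriminant: 1698² − 4·713057 = 2883204 − 2852228 = 30976; √30976 = 176.
q = (1698 − 176)/2 = 761, p = (1698 + 176)/2 = 937.
Check: 761 · 937 = 713057.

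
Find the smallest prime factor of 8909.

8909 is odd.
Digit sum 26, not divisible by 3.
Ends in 9: not divisible by 5.
7: 8909 = 7·1272 + 5
11: 8909 = 11·809 + 10
13: 8909 = 13·685 + 4
17: 8909 = 17·524 + 1
19: 8909 = 19·468 + 17
23: 8909 = 23·387 + 8
29: 8909 = 29·307 + 6
31: 8909 = 31·287 + 12
37: 8909 = 37·240 + 29
41: 8909 = 41·217 + 12
43: 8909 = 43·207 + 8
47: 8909 = 47·189 + 26
53: 8909 = 53·168 + 5
59: 8909 = 59·151

59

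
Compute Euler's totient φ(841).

812

Factor: 841 = 29^2.
φ(841) = 29^1·(29−1) = 812.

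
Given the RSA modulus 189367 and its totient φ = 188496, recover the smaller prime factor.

409

φ(n) = (p−1)(q−1) = n − (p+q) + 1, so p + q = 189367 − 188496 + 1 = 872.
p and q are the roots of t² − 872t + 189367 = 0.
Discriminant: 872² − 4·189367 = 760384 − 757468 = 2916; √2916 = 54.
q = (872 − 54)/2 = 409, p = (872 + 54)/2 = 463.
Check: 409 · 463 = 189367.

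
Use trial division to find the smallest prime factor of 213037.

213037 is odd.
Digit sum 16, not divisible by 3.
Ends in 7: not divisible by 5.
7: 213037 = 7·30433 + 6
11: 213037 = 11·19367

11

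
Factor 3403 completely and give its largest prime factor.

83

3403 = 41 · 83
83 is prime.
So 3403 = 41 · 83; the largest prime factor is 83.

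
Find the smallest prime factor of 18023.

18023 is odd.
Digit sum 14, not divisible by 3.
Ends in 3: not divisible by 5.
7: 18023 = 7·2574 + 5
11: 18023 = 11·1638 + 5
13: 18023 = 13·1386 + 5
17: 18023 = 17·1060 + 3
19: 18023 = 19·948 + 11
23: 18023 = 23·783 + 14
29: 18023 = 29·621 + 14
31: 18023 = 31·581 + 12
37: 18023 = 37·487 + 4
41: 18023 = 41·439 + 24
43: 18023 = 43·419 + 6
47: 18023 = 47·383 + 22
53: 18023 = 53·340 + 3
59: 18023 = 59·305 + 28
61: 18023 = 61·295 + 28
67: 18023 = 67·269

67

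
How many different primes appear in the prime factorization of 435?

435 = 3 · 145
145 = 5 · 29
435 = 3 · 5 · 29, which has 3 distinct prime factors.

3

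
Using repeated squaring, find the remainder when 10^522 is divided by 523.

1

10^1 ≡ 10 (mod 523)
10^2 ≡ 10^2 = 100 ≡ 100 (mod 523)
10^4 ≡ 100^2 = 10000 ≡ 63 (mod 523)
10^8 ≡ 63^2 = 3969 ≡ 308 (mod 523)
10^16 ≡ 308^2 = 94864 ≡ 201 (mod 523)
10^32 ≡ 201^2 = 40401 ≡ 130 (mod 523)
10^64 ≡ 130^2 = 16900 ≡ 164 (mod 523)
10^128 ≡ 164^2 = 26896 ≡ 223 (mod 523)
10^256 ≡ 223^2 = 49729 ≡ 44 (mod 523)
10^512 ≡ 44^2 = 1936 ≡ 367 (mod 523)
522 = 512 + 8 + 2 in binary powers of 2.
So 10^522 ≡ 367 · 308 · 100 ≡ 1 (mod 523).
Since the result is 1, base 10 gives no evidence that 523 is composite.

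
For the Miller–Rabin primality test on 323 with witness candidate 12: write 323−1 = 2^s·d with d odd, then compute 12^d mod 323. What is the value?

323 − 1 = 322 = 2^1 · 161, so d = 161.
12^1 ≡ 12 (mod 323)
12^2 ≡ 12^2 = 144 ≡ 144 (mod 323)
12^4 ≡ 144^2 = 20736 ≡ 64 (mod 323)
12^8 ≡ 64^2 = 4096 ≡ 220 (mod 323)
12^16 ≡ 220^2 = 48400 ≡ 273 (mod 323)
12^32 ≡ 273^2 = 74529 ≡ 239 (mod 323)
12^64 ≡ 239^2 = 57121 ≡ 273 (mod 323)
12^128 ≡ 273^2 = 74529 ≡ 239 (mod 323)
161 = 128 + 32 + 1 in binary powers of 2.
So 12^161 ≡ 239 · 239 · 12 ≡ 46 (mod 323).
Squaring chain: 46; never reaches −1, so base 12 is a Miller–Rabin witness that 323 is composite.

46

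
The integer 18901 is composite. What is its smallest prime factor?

18901 is odd.
Digit sum 19, not divisible by 3.
Ends in 1: not divisible by 5.
7: 18901 = 7·2700 + 1
11: 18901 = 11·1718 + 3
13: 18901 = 13·1453 + 12
17: 18901 = 17·1111 + 14
19: 18901 = 19·994 + 15
23: 18901 = 23·821 + 18
29: 18901 = 29·651 + 22
31: 18901 = 31·609 + 22
37: 18901 = 37·510 + 31
41: 18901 = 41·461

41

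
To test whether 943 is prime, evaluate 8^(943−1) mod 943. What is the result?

8^1 ≡ 8 (mod 943)
8^2 ≡ 8^2 = 64 ≡ 64 (mod 943)
8^4 ≡ 64^2 = 4096 ≡ 324 (mod 943)
8^8 ≡ 324^2 = 104976 ≡ 303 (mod 943)
8^16 ≡ 303^2 = 91809 ≡ 338 (mod 943)
8^32 ≡ 338^2 = 114244 ≡ 141 (mod 943)
8^64 ≡ 141^2 = 19881 ≡ 78 (mod 943)
8^128 ≡ 78^2 = 6084 ≡ 426 (mod 943)
8^256 ≡ 426^2 = 181476 ≡ 420 (mod 943)
8^512 ≡ 420^2 = 176400 ≡ 59 (mod 943)
942 = 512 + 256 + 128 + 32 + 8 + 4 + 2 in binary powers of 2.
So 8^942 ≡ 59 · 420 · 426 · 141 · 303 · 324 · 64 ≡ 679 (mod 943).
Since 679 ≠ 1, base 8 is a Fermat witness: 943 is composite.

679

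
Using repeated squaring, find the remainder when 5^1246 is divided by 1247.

436

5^1 ≡ 5 (mod 1247)
5^2 ≡ 5^2 = 25 ≡ 25 (mod 1247)
5^4 ≡ 25^2 = 625 ≡ 625 (mod 1247)
5^8 ≡ 625^2 = 390625 ≡ 314 (mod 1247)
5^16 ≡ 314^2 = 98596 ≡ 83 (mod 1247)
5^32 ≡ 83^2 = 6889 ≡ 654 (mod 1247)
5^64 ≡ 654^2 = 427716 ≡ 1242 (mod 1247)
5^128 ≡ 1242^2 = 1542564 ≡ 25 (mod 1247)
5^256 ≡ 25^2 = 625 ≡ 625 (mod 1247)
5^512 ≡ 625^2 = 390625 ≡ 314 (mod 1247)
5^1024 ≡ 314^2 = 98596 ≡ 83 (mod 1247)
1246 = 1024 + 128 + 64 + 16 + 8 + 4 + 2 in binary powers of 2.
So 5^1246 ≡ 83 · 25 · 1242 · 83 · 314 · 625 · 25 ≡ 436 (mod 1247).
Since 436 ≠ 1, base 5 is a Fermat witness: 1247 is composite.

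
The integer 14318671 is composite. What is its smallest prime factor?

14318671 is odd.
Digit sum 31, not divisible by 3.
Ends in 1: not divisible by 5.
7: 14318671 = 7·2045524 + 3
11: 14318671 = 11·1301697 + 4
13: 14318671 = 13·1101436 + 3
17: 14318671 = 17·842274 + 13
19: 14318671 = 19·753614 + 5
23: 14318671 = 23·622550 + 21
29: 14318671 = 29·493747 + 8
31: 14318671 = 31·461892 + 19
37: 14318671 = 37·386991 + 4
41: 14318671 = 41·349235 + 36
43: 14318671 = 43·332992 + 15
47: 14318671 = 47·304652 + 27
53: 14318671 = 53·270163 + 32
59: 14318671 = 59·242689 + 20
61: 14318671 = 61·234732 + 19
67: 14318671 = 67·213711 + 34
71: 14318671 = 71·201671 + 30
73: 14318671 = 73·196146 + 13
79: 14318671 = 79·181249

79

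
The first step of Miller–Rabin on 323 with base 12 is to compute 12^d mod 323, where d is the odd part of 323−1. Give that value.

323 − 1 = 322 = 2^1 · 161, so d = 161.
12^1 ≡ 12 (mod 323)
12^2 ≡ 12^2 = 144 ≡ 144 (mod 323)
12^4 ≡ 144^2 = 20736 ≡ 64 (mod 323)
12^8 ≡ 64^2 = 4096 ≡ 220 (mod 323)
12^16 ≡ 220^2 = 48400 ≡ 273 (mod 323)
12^32 ≡ 273^2 = 74529 ≡ 239 (mod 323)
12^64 ≡ 239^2 = 57121 ≡ 273 (mod 323)
12^128 ≡ 273^2 = 74529 ≡ 239 (mod 323)
161 = 128 + 32 + 1 in binary powers of 2.
So 12^161 ≡ 239 · 239 · 12 ≡ 46 (mod 323).
Squaring chain: 46; never reaches −1, so base 12 is a Miller–Rabin witness that 323 is composite.

46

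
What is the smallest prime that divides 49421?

73

49421 is odd.
Digit sum 20, not divisible by 3.
Ends in 1: not divisible by 5.
7: 49421 = 7·7060 + 1
11: 49421 = 11·4492 + 9
13: 49421 = 13·3801 + 8
17: 49421 = 17·2907 + 2
19: 49421 = 19·2601 + 2
23: 49421 = 23·2148 + 17
29: 49421 = 29·1704 + 5
31: 49421 = 31·1594 + 7
37: 49421 = 37·1335 + 26
41: 49421 = 41·1205 + 16
43: 49421 = 43·1149 + 14
47: 49421 = 47·1051 + 24
53: 49421 = 53·932 + 25
59: 49421 = 59·837 + 38
61: 49421 = 61·810 + 11
67: 49421 = 67·737 + 42
71: 49421 = 71·696 + 5
73: 49421 = 73·677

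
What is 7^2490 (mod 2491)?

7^1 ≡ 7 (mod 2491)
7^2 ≡ 7^2 = 49 ≡ 49 (mod 2491)
7^4 ≡ 49^2 = 2401 ≡ 2401 (mod 2491)
7^8 ≡ 2401^2 = 5764801 ≡ 627 (mod 2491)
7^16 ≡ 627^2 = 393129 ≡ 2042 (mod 2491)
7^32 ≡ 2042^2 = 4169764 ≡ 2321 (mod 2491)
7^64 ≡ 2321^2 = 5387041 ≡ 1499 (mod 2491)
7^128 ≡ 1499^2 = 2247001 ≡ 119 (mod 2491)
7^256 ≡ 119^2 = 14161 ≡ 1706 (mod 2491)
7^512 ≡ 1706^2 = 2910436 ≡ 948 (mod 2491)
7^1024 ≡ 948^2 = 898704 ≡ 1944 (mod 2491)
7^2048 ≡ 1944^2 = 3779136 ≡ 289 (mod 2491)
2490 = 2048 + 256 + 128 + 32 + 16 + 8 + 2 in binary powers of 2.
So 7^2490 ≡ 289 · 1706 · 119 · 2321 · 2042 · 627 · 49 ≡ 713 (mod 2491).
Since 713 ≠ 1, base 7 is a Fermat witness: 2491 is composite.

713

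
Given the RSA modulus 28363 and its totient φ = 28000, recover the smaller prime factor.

φ(n) = (p−1)(q−1) = n − (p+q) + 1, so p + q = 28363 − 28000 + 1 = 364.
p and q are the roots of t² − 364t + 28363 = 0.
Discriminant: 364² − 4·28363 = 132496 − 113452 = 19044; √19044 = 138.
q = (364 − 138)/2 = 113, p = (364 + 138)/2 = 251.
Check: 113 · 251 = 28363.

113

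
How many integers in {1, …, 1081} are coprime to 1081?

1012

Factor: 1081 = 23 · 47.
φ(1081) = (23−1) · (47−1) = 22 · 46 = 1012.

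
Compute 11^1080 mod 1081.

11^1 ≡ 11 (mod 1081)
11^2 ≡ 11^2 = 121 ≡ 121 (mod 1081)
11^4 ≡ 121^2 = 14641 ≡ 588 (mod 1081)
11^8 ≡ 588^2 = 345744 ≡ 905 (mod 1081)
11^16 ≡ 905^2 = 819025 ≡ 708 (mod 1081)
11^32 ≡ 708^2 = 501264 ≡ 761 (mod 1081)
11^64 ≡ 761^2 = 579121 ≡ 786 (mod 1081)
11^128 ≡ 786^2 = 617796 ≡ 545 (mod 1081)
11^256 ≡ 545^2 = 297025 ≡ 831 (mod 1081)
11^512 ≡ 831^2 = 690561 ≡ 883 (mod 1081)
11^1024 ≡ 883^2 = 779689 ≡ 288 (mod 1081)
1080 = 1024 + 32 + 16 + 8 in binary powers of 2.
So 11^1080 ≡ 288 · 761 · 708 · 905 ≡ 581 (mod 1081).
Since 581 ≠ 1, base 11 is a Fermat witness: 1081 is composite.

581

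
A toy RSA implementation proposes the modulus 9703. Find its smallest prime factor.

9703 is odd.
Digit sum 19, not divisible by 3.
Ends in 3: not divisible by 5.
7: 9703 = 7·1386 + 1
11: 9703 = 11·882 + 1
13: 9703 = 13·746 + 5
17: 9703 = 17·570 + 13
19: 9703 = 19·510 + 13
23: 9703 = 23·421 + 20
29: 9703 = 29·334 + 17
31: 9703 = 31·313

31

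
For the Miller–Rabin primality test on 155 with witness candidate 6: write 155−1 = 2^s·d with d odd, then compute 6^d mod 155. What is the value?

26

155 − 1 = 154 = 2^1 · 77, so d = 77.
6^1 ≡ 6 (mod 155)
6^2 ≡ 6^2 = 36 ≡ 36 (mod 155)
6^4 ≡ 36^2 = 1296 ≡ 56 (mod 155)
6^8 ≡ 56^2 = 3136 ≡ 36 (mod 155)
6^16 ≡ 36^2 = 1296 ≡ 56 (mod 155)
6^32 ≡ 56^2 = 3136 ≡ 36 (mod 155)
6^64 ≡ 36^2 = 1296 ≡ 56 (mod 155)
77 = 64 + 8 + 4 + 1 in binary powers of 2.
So 6^77 ≡ 56 · 36 · 56 · 6 ≡ 26 (mod 155).
Squaring chain: 26; never reaches −1, so base 6 is a Miller–Rabin witness that 155 is composite.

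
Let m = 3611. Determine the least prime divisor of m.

23

3611 is odd.
Digit sum 11, not divisible by 3.
Ends in 1: not divisible by 5.
7: 3611 = 7·515 + 6
11: 3611 = 11·328 + 3
13: 3611 = 13·277 + 10
17: 3611 = 17·212 + 7
19: 3611 = 19·190 + 1
23: 3611 = 23·157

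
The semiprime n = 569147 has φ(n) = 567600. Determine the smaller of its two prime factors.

φ(n) = (p−1)(q−1) = n − (p+q) + 1, so p + q = 569147 − 567600 + 1 = 1548.
p and q are the roots of t² − 1548t + 569147 = 0.
Discriminant: 1548² − 4·569147 = 2396304 − 2276588 = 119716; √119716 = 346.
q = (1548 − 346)/2 = 601, p = (1548 + 346)/2 = 947.
Check: 601 · 947 = 569147.

601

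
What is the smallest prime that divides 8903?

29

8903 is odd.
Digit sum 20, not divisible by 3.
Ends in 3: not divisible by 5.
7: 8903 = 7·1271 + 6
11: 8903 = 11·809 + 4
13: 8903 = 13·684 + 11
17: 8903 = 17·523 + 12
19: 8903 = 19·468 + 11
23: 8903 = 23·387 + 2
29: 8903 = 29·307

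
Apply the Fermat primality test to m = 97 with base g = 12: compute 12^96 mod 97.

1

12^1 ≡ 12 (mod 97)
12^2 ≡ 12^2 = 144 ≡ 47 (mod 97)
12^4 ≡ 47^2 = 2209 ≡ 75 (mod 97)
12^8 ≡ 75^2 = 5625 ≡ 96 (mod 97)
12^16 ≡ 96^2 = 9216 ≡ 1 (mod 97)
12^32 ≡ 1^2 = 1 ≡ 1 (mod 97)
12^64 ≡ 1^2 = 1 ≡ 1 (mod 97)
96 = 64 + 32 in binary powers of 2.
So 12^96 ≡ 1 · 1 ≡ 1 (mod 97).
Since the result is 1, base 12 gives no evidence that 97 is composite.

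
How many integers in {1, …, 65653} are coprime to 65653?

Factor: 65653 = 7 · 83 · 113.
φ(65653) = (7−1) · (83−1) · (113−1) = 6 · 82 · 112 = 55104.

55104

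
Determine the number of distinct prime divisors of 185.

2

185 = 5 · 37
185 = 5 · 37, which has 2 distinct prime factors.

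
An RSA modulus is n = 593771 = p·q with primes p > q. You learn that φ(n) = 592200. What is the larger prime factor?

941

φ(n) = (p−1)(q−1) = n − (p+q) + 1, so p + q = 593771 − 592200 + 1 = 1572.
p and q are the roots of t² − 1572t + 593771 = 0.
Discriminant: 1572² − 4·593771 = 2471184 − 2375084 = 96100; √96100 = 310.
q = (1572 − 310)/2 = 631, p = (1572 + 310)/2 = 941.
Check: 631 · 941 = 593771.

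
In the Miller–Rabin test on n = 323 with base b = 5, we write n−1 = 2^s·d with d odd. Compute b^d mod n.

323 − 1 = 322 = 2^1 · 161, so d = 161.
5^1 ≡ 5 (mod 323)
5^2 ≡ 5^2 = 25 ≡ 25 (mod 323)
5^4 ≡ 25^2 = 625 ≡ 302 (mod 323)
5^8 ≡ 302^2 = 91204 ≡ 118 (mod 323)
5^16 ≡ 118^2 = 13924 ≡ 35 (mod 323)
5^32 ≡ 35^2 = 1225 ≡ 256 (mod 323)
5^64 ≡ 256^2 = 65536 ≡ 290 (mod 323)
5^128 ≡ 290^2 = 84100 ≡ 120 (mod 323)
161 = 128 + 32 + 1 in binary powers of 2.
So 5^161 ≡ 120 · 256 · 5 ≡ 175 (mod 323).
Squaring chain: 175; never reaches −1, so base 5 is a Miller–Rabin witness that 323 is composite.

175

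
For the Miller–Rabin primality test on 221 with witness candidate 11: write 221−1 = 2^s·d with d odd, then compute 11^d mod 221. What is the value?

221 − 1 = 220 = 2^2 · 55, so d = 55.
11^1 ≡ 11 (mod 221)
11^2 ≡ 11^2 = 121 ≡ 121 (mod 221)
11^4 ≡ 121^2 = 14641 ≡ 55 (mod 221)
11^8 ≡ 55^2 = 3025 ≡ 152 (mod 221)
11^16 ≡ 152^2 = 23104 ≡ 120 (mod 221)
11^32 ≡ 120^2 = 14400 ≡ 35 (mod 221)
55 = 32 + 16 + 4 + 2 + 1 in binary powers of 2.
So 11^55 ≡ 35 · 120 · 55 · 121 · 11 ≡ 54 (mod 221).
Squaring chain: 54 → 43; never reaches −1, so base 11 is a Miller–Rabin witness that 221 is composite.

54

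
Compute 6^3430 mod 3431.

6^1 ≡ 6 (mod 3431)
6^2 ≡ 6^2 = 36 ≡ 36 (mod 3431)
6^4 ≡ 36^2 = 1296 ≡ 1296 (mod 3431)
6^8 ≡ 1296^2 = 1679616 ≡ 1857 (mod 3431)
6^16 ≡ 1857^2 = 3448449 ≡ 294 (mod 3431)
6^32 ≡ 294^2 = 86436 ≡ 661 (mod 3431)
6^64 ≡ 661^2 = 436921 ≡ 1184 (mod 3431)
6^128 ≡ 1184^2 = 1401856 ≡ 2008 (mod 3431)
6^256 ≡ 2008^2 = 4032064 ≡ 639 (mod 3431)
6^512 ≡ 639^2 = 408321 ≡ 32 (mod 3431)
6^1024 ≡ 32^2 = 1024 ≡ 1024 (mod 3431)
6^2048 ≡ 1024^2 = 1048576 ≡ 2121 (mod 3431)
3430 = 2048 + 1024 + 256 + 64 + 32 + 4 + 2 in binary powers of 2.
So 6^3430 ≡ 2121 · 1024 · 639 · 1184 · 661 · 1296 · 36 ≡ 1955 (mod 3431).
Since 1955 ≠ 1, base 6 is a Fermat witness: 3431 is composite.

1955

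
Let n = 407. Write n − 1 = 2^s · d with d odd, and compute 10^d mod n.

407 − 1 = 406 = 2^1 · 203, so d = 203.
10^1 ≡ 10 (mod 407)
10^2 ≡ 10^2 = 100 ≡ 100 (mod 407)
10^4 ≡ 100^2 = 10000 ≡ 232 (mod 407)
10^8 ≡ 232^2 = 53824 ≡ 100 (mod 407)
10^16 ≡ 100^2 = 10000 ≡ 232 (mod 407)
10^32 ≡ 232^2 = 53824 ≡ 100 (mod 407)
10^64 ≡ 100^2 = 10000 ≡ 232 (mod 407)
10^128 ≡ 232^2 = 53824 ≡ 100 (mod 407)
203 = 128 + 64 + 8 + 2 + 1 in binary powers of 2.
So 10^203 ≡ 100 · 232 · 100 · 100 · 10 ≡ 285 (mod 407).
Squaring chain: 285; never reaches −1, so base 10 is a Miller–Rabin witness that 407 is composite.

285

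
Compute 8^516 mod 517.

8^1 ≡ 8 (mod 517)
8^2 ≡ 8^2 = 64 ≡ 64 (mod 517)
8^4 ≡ 64^2 = 4096 ≡ 477 (mod 517)
8^8 ≡ 477^2 = 227529 ≡ 49 (mod 517)
8^16 ≡ 49^2 = 2401 ≡ 333 (mod 517)
8^32 ≡ 333^2 = 110889 ≡ 251 (mod 517)
8^64 ≡ 251^2 = 63001 ≡ 444 (mod 517)
8^128 ≡ 444^2 = 197136 ≡ 159 (mod 517)
8^256 ≡ 159^2 = 25281 ≡ 465 (mod 517)
8^512 ≡ 465^2 = 216225 ≡ 119 (mod 517)
516 = 512 + 4 in binary powers of 2.
So 8^516 ≡ 119 · 477 ≡ 410 (mod 517).
Since 410 ≠ 1, base 8 is a Fermat witness: 517 is composite.

410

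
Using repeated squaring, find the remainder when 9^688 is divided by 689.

9^1 ≡ 9 (mod 689)
9^2 ≡ 9^2 = 81 ≡ 81 (mod 689)
9^4 ≡ 81^2 = 6561 ≡ 360 (mod 689)
9^8 ≡ 360^2 = 129600 ≡ 68 (mod 689)
9^16 ≡ 68^2 = 4624 ≡ 490 (mod 689)
9^32 ≡ 490^2 = 240100 ≡ 328 (mod 689)
9^64 ≡ 328^2 = 107584 ≡ 100 (mod 689)
9^128 ≡ 100^2 = 10000 ≡ 354 (mod 689)
9^256 ≡ 354^2 = 125316 ≡ 607 (mod 689)
9^512 ≡ 607^2 = 368449 ≡ 523 (mod 689)
688 = 512 + 128 + 32 + 16 in binary powers of 2.
So 9^688 ≡ 523 · 354 · 328 · 490 ≡ 100 (mod 689).
Since 100 ≠ 1, base 9 is a Fermat witness: 689 is composite.

100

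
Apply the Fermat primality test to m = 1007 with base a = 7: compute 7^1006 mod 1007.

577

7^1 ≡ 7 (mod 1007)
7^2 ≡ 7^2 = 49 ≡ 49 (mod 1007)
7^4 ≡ 49^2 = 2401 ≡ 387 (mod 1007)
7^8 ≡ 387^2 = 149769 ≡ 733 (mod 1007)
7^16 ≡ 733^2 = 537289 ≡ 558 (mod 1007)
7^32 ≡ 558^2 = 311364 ≡ 201 (mod 1007)
7^64 ≡ 201^2 = 40401 ≡ 121 (mod 1007)
7^128 ≡ 121^2 = 14641 ≡ 543 (mod 1007)
7^256 ≡ 543^2 = 294849 ≡ 805 (mod 1007)
7^512 ≡ 805^2 = 648025 ≡ 524 (mod 1007)
1006 = 512 + 256 + 128 + 64 + 32 + 8 + 4 + 2 in binary powers of 2.
So 7^1006 ≡ 524 · 805 · 543 · 121 · 201 · 733 · 387 · 49 ≡ 577 (mod 1007).
Since 577 ≠ 1, base 7 is a Fermat witness: 1007 is composite.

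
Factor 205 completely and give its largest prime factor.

41

205 = 5 · 41
41 is prime.
So 205 = 5 · 41; the largest prime factor is 41.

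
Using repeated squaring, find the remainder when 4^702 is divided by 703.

4^1 ≡ 4 (mod 703)
4^2 ≡ 4^2 = 16 ≡ 16 (mod 703)
4^4 ≡ 16^2 = 256 ≡ 256 (mod 703)
4^8 ≡ 256^2 = 65536 ≡ 157 (mod 703)
4^16 ≡ 157^2 = 24649 ≡ 44 (mod 703)
4^32 ≡ 44^2 = 1936 ≡ 530 (mod 703)
4^64 ≡ 530^2 = 280900 ≡ 403 (mod 703)
4^128 ≡ 403^2 = 162409 ≡ 16 (mod 703)
4^256 ≡ 16^2 = 256 ≡ 256 (mod 703)
4^512 ≡ 256^2 = 65536 ≡ 157 (mod 703)
702 = 512 + 128 + 32 + 16 + 8 + 4 + 2 in binary powers of 2.
So 4^702 ≡ 157 · 16 · 530 · 44 · 157 · 256 · 16 ≡ 1 (mod 703).
Since the result is 1, base 4 gives no evidence that 703 is composite.

1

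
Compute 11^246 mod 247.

77

11^1 ≡ 11 (mod 247)
11^2 ≡ 11^2 = 121 ≡ 121 (mod 247)
11^4 ≡ 121^2 = 14641 ≡ 68 (mod 247)
11^8 ≡ 68^2 = 4624 ≡ 178 (mod 247)
11^16 ≡ 178^2 = 31684 ≡ 68 (mod 247)
11^32 ≡ 68^2 = 4624 ≡ 178 (mod 247)
11^64 ≡ 178^2 = 31684 ≡ 68 (mod 247)
11^128 ≡ 68^2 = 4624 ≡ 178 (mod 247)
246 = 128 + 64 + 32 + 16 + 4 + 2 in binary powers of 2.
So 11^246 ≡ 178 · 68 · 178 · 68 · 68 · 121 ≡ 77 (mod 247).
Since 77 ≠ 1, base 11 is a Fermat witness: 247 is composite.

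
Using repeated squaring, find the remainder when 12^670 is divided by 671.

12^1 ≡ 12 (mod 671)
12^2 ≡ 12^2 = 144 ≡ 144 (mod 671)
12^4 ≡ 144^2 = 20736 ≡ 606 (mod 671)
12^8 ≡ 606^2 = 367236 ≡ 199 (mod 671)
12^16 ≡ 199^2 = 39601 ≡ 12 (mod 671)
12^32 ≡ 12^2 = 144 ≡ 144 (mod 671)
12^64 ≡ 144^2 = 20736 ≡ 606 (mod 671)
12^128 ≡ 606^2 = 367236 ≡ 199 (mod 671)
12^256 ≡ 199^2 = 39601 ≡ 12 (mod 671)
12^512 ≡ 12^2 = 144 ≡ 144 (mod 671)
670 = 512 + 128 + 16 + 8 + 4 + 2 in binary powers of 2.
So 12^670 ≡ 144 · 199 · 12 · 199 · 606 · 144 ≡ 474 (mod 671).
Since 474 ≠ 1, base 12 is a Fermat witness: 671 is composite.

474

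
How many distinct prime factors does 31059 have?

31059 = 3^2 · 3451
3451 = 7 · 493
493 = 17 · 29
31059 = 3^2 · 7 · 17 · 29, which has 4 distinct prime factors.

4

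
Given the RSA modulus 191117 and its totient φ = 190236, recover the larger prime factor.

φ(n) = (p−1)(q−1) = n − (p+q) + 1, so p + q = 191117 − 190236 + 1 = 882.
p and q are the roots of t² − 882t + 191117 = 0.
Discriminant: 882² − 4·191117 = 777924 − 764468 = 13456; √13456 = 116.
q = (882 − 116)/2 = 383, p = (882 + 116)/2 = 499.
Check: 383 · 499 = 191117.

499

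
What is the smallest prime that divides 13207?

13207 is odd.
Digit sum 13, not divisible by 3.
Ends in 7: not divisible by 5.
7: 13207 = 7·1886 + 5
11: 13207 = 11·1200 + 7
13: 13207 = 13·1015 + 12
17: 13207 = 17·776 + 15
19: 13207 = 19·695 + 2
23: 13207 = 23·574 + 5
29: 13207 = 29·455 + 12
31: 13207 = 31·426 + 1
37: 13207 = 37·356 + 35
41: 13207 = 41·322 + 5
43: 13207 = 43·307 + 6
47: 13207 = 47·281

47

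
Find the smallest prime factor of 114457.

114457 is odd.
Digit sum 22, not divisible by 3.
Ends in 7: not divisible by 5.
7: 114457 = 7·16351

7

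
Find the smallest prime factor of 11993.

67

11993 is odd.
Digit sum 23, not divisible by 3.
Ends in 3: not divisible by 5.
7: 11993 = 7·1713 + 2
11: 11993 = 11·1090 + 3
13: 11993 = 13·922 + 7
17: 11993 = 17·705 + 8
19: 11993 = 19·631 + 4
23: 11993 = 23·521 + 10
29: 11993 = 29·413 + 16
31: 11993 = 31·386 + 27
37: 11993 = 37·324 + 5
41: 11993 = 41·292 + 21
43: 11993 = 43·278 + 39
47: 11993 = 47·255 + 8
53: 11993 = 53·226 + 15
59: 11993 = 59·203 + 16
61: 11993 = 61·196 + 37
67: 11993 = 67·179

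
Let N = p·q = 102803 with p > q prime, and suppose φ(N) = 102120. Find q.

223

φ(n) = (p−1)(q−1) = n − (p+q) + 1, so p + q = 102803 − 102120 + 1 = 684.
p and q are the roots of t² − 684t + 102803 = 0.
Discriminant: 684² − 4·102803 = 467856 − 411212 = 56644; √56644 = 238.
q = (684 − 238)/2 = 223, p = (684 + 238)/2 = 461.
Check: 223 · 461 = 102803.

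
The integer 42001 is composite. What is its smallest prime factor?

97

42001 is odd.
Digit sum 7, not divisible by 3.
Ends in 1: not divisible by 5.
7: 42001 = 7·6000 + 1
11: 42001 = 11·3818 + 3
13: 42001 = 13·3230 + 11
17: 42001 = 17·2470 + 11
19: 42001 = 19·2210 + 11
23: 42001 = 23·1826 + 3
29: 42001 = 29·1448 + 9
31: 42001 = 31·1354 + 27
37: 42001 = 37·1135 + 6
41: 42001 = 41·1024 + 17
43: 42001 = 43·976 + 33
47: 42001 = 47·893 + 30
53: 42001 = 53·792 + 25
59: 42001 = 59·711 + 52
61: 42001 = 61·688 + 33
67: 42001 = 67·626 + 59
71: 42001 = 71·591 + 40
73: 42001 = 73·575 + 26
79: 42001 = 79·531 + 52
83: 42001 = 83·506 + 3
89: 42001 = 89·471 + 82
97: 42001 = 97·433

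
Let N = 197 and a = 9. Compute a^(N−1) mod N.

9^1 ≡ 9 (mod 197)
9^2 ≡ 9^2 = 81 ≡ 81 (mod 197)
9^4 ≡ 81^2 = 6561 ≡ 60 (mod 197)
9^8 ≡ 60^2 = 3600 ≡ 54 (mod 197)
9^16 ≡ 54^2 = 2916 ≡ 158 (mod 197)
9^32 ≡ 158^2 = 24964 ≡ 142 (mod 197)
9^64 ≡ 142^2 = 20164 ≡ 70 (mod 197)
9^128 ≡ 70^2 = 4900 ≡ 172 (mod 197)
196 = 128 + 64 + 4 in binary powers of 2.
So 9^196 ≡ 172 · 70 · 60 ≡ 1 (mod 197).
Since the result is 1, base 9 gives no evidence that 197 is composite.

1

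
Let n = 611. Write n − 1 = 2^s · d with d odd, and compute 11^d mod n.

611 − 1 = 610 = 2^1 · 305, so d = 305.
11^1 ≡ 11 (mod 611)
11^2 ≡ 11^2 = 121 ≡ 121 (mod 611)
11^4 ≡ 121^2 = 14641 ≡ 588 (mod 611)
11^8 ≡ 588^2 = 345744 ≡ 529 (mod 611)
11^16 ≡ 529^2 = 279841 ≡ 3 (mod 611)
11^32 ≡ 3^2 = 9 ≡ 9 (mod 611)
11^64 ≡ 9^2 = 81 ≡ 81 (mod 611)
11^128 ≡ 81^2 = 6561 ≡ 451 (mod 611)
11^256 ≡ 451^2 = 203401 ≡ 549 (mod 611)
305 = 256 + 32 + 16 + 1 in binary powers of 2.
So 11^305 ≡ 549 · 9 · 3 · 11 ≡ 527 (mod 611).
Squaring chain: 527; never reaches −1, so base 11 is a Miller–Rabin witness that 611 is composite.

527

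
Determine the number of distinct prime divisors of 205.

205 = 5 · 41
205 = 5 · 41, which has 2 distinct prime factors.

2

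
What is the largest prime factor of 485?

485 = 5 · 97
97 is prime.
So 485 = 5 · 97; the largest prime factor is 97.

97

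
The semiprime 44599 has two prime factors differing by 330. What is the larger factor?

433

Since p = q + 330, we have 44599 = q(q + 330), so q² + 330q − 44599 = 0.
Discriminant: 330² + 4·44599 = 108900 + 178396 = 287296; √287296 = 536.
q = (−330 + 536)/2 = 103, and p = q + 330 = 433.
Check: 103 · 433 = 44599.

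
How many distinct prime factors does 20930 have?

5

20930 = 2 · 10465
10465 = 5 · 2093
2093 = 7 · 299
299 = 13 · 23
20930 = 2 · 5 · 7 · 13 · 23, which has 5 distinct prime factors.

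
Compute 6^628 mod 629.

6^1 ≡ 6 (mod 629)
6^2 ≡ 6^2 = 36 ≡ 36 (mod 629)
6^4 ≡ 36^2 = 1296 ≡ 38 (mod 629)
6^8 ≡ 38^2 = 1444 ≡ 186 (mod 629)
6^16 ≡ 186^2 = 34596 ≡ 1 (mod 629)
6^32 ≡ 1^2 = 1 ≡ 1 (mod 629)
6^64 ≡ 1^2 = 1 ≡ 1 (mod 629)
6^128 ≡ 1^2 = 1 ≡ 1 (mod 629)
6^256 ≡ 1^2 = 1 ≡ 1 (mod 629)
6^512 ≡ 1^2 = 1 ≡ 1 (mod 629)
628 = 512 + 64 + 32 + 16 + 4 in binary powers of 2.
So 6^628 ≡ 1 · 1 · 1 · 1 · 38 ≡ 38 (mod 629).
Since 38 ≠ 1, base 6 is a Fermat witness: 629 is composite.

38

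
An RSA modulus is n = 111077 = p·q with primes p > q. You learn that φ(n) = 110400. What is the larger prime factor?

401

φ(n) = (p−1)(q−1) = n − (p+q) + 1, so p + q = 111077 − 110400 + 1 = 678.
p and q are the roots of t² − 678t + 111077 = 0.
Discriminant: 678² − 4·111077 = 459684 − 444308 = 15376; √15376 = 124.
q = (678 − 124)/2 = 277, p = (678 + 124)/2 = 401.
Check: 277 · 401 = 111077.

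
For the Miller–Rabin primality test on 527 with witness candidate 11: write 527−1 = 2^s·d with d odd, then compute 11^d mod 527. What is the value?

105

527 − 1 = 526 = 2^1 · 263, so d = 263.
11^1 ≡ 11 (mod 527)
11^2 ≡ 11^2 = 121 ≡ 121 (mod 527)
11^4 ≡ 121^2 = 14641 ≡ 412 (mod 527)
11^8 ≡ 412^2 = 169744 ≡ 50 (mod 527)
11^16 ≡ 50^2 = 2500 ≡ 392 (mod 527)
11^32 ≡ 392^2 = 153664 ≡ 307 (mod 527)
11^64 ≡ 307^2 = 94249 ≡ 443 (mod 527)
11^128 ≡ 443^2 = 196249 ≡ 205 (mod 527)
11^256 ≡ 205^2 = 42025 ≡ 392 (mod 527)
263 = 256 + 4 + 2 + 1 in binary powers of 2.
So 11^263 ≡ 392 · 412 · 121 · 11 ≡ 105 (mod 527).
Squaring chain: 105; never reaches −1, so base 11 is a Miller–Rabin witness that 527 is composite.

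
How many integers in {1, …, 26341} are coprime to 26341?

Factor: 26341 = 7 · 53 · 71.
φ(26341) = (7−1) · (53−1) · (71−1) = 6 · 52 · 70 = 21840.

21840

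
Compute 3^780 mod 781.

474

3^1 ≡ 3 (mod 781)
3^2 ≡ 3^2 = 9 ≡ 9 (mod 781)
3^4 ≡ 9^2 = 81 ≡ 81 (mod 781)
3^8 ≡ 81^2 = 6561 ≡ 313 (mod 781)
3^16 ≡ 313^2 = 97969 ≡ 344 (mod 781)
3^32 ≡ 344^2 = 118336 ≡ 405 (mod 781)
3^64 ≡ 405^2 = 164025 ≡ 15 (mod 781)
3^128 ≡ 15^2 = 225 ≡ 225 (mod 781)
3^256 ≡ 225^2 = 50625 ≡ 641 (mod 781)
3^512 ≡ 641^2 = 410881 ≡ 75 (mod 781)
780 = 512 + 256 + 8 + 4 in binary powers of 2.
So 3^780 ≡ 75 · 641 · 313 · 81 ≡ 474 (mod 781).
Since 474 ≠ 1, base 3 is a Fermat witness: 781 is composite.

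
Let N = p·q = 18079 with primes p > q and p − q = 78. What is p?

Since p = q + 78, we have 18079 = q(q + 78), so q² + 78q − 18079 = 0.
Discriminant: 78² + 4·18079 = 6084 + 72316 = 78400; √78400 = 280.
q = (−78 + 280)/2 = 101, and p = q + 78 = 179.
Check: 101 · 179 = 18079.

179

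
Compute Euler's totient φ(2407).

2296

Factor: 2407 = 29 · 83.
φ(2407) = (29−1) · (83−1) = 28 · 82 = 2296.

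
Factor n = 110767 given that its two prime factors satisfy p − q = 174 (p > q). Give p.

431

Since p = q + 174, we have 110767 = q(q + 174), so q² + 174q − 110767 = 0.
Discriminant: 174² + 4·110767 = 30276 + 443068 = 473344; √473344 = 688.
q = (−174 + 688)/2 = 257, and p = q + 174 = 431.
Check: 257 · 431 = 110767.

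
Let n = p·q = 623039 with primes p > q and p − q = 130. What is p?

Since p = q + 130, we have 623039 = q(q + 130), so q² + 130q − 623039 = 0.
Discriminant: 130² + 4·623039 = 16900 + 2492156 = 2509056; √2509056 = 1584.
q = (−130 + 1584)/2 = 727, and p = q + 130 = 857.
Check: 727 · 857 = 623039.

857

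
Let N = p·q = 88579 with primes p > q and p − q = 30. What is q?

283

Since p = q + 30, we have 88579 = q(q + 30), so q² + 30q − 88579 = 0.
Discriminant: 30² + 4·88579 = 900 + 354316 = 355216; √355216 = 596.
q = (−30 + 596)/2 = 283, and p = q + 30 = 313.
Check: 283 · 313 = 88579.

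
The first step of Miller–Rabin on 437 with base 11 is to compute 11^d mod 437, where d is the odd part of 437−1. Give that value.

182

437 − 1 = 436 = 2^2 · 109, so d = 109.
11^1 ≡ 11 (mod 437)
11^2 ≡ 11^2 = 121 ≡ 121 (mod 437)
11^4 ≡ 121^2 = 14641 ≡ 220 (mod 437)
11^8 ≡ 220^2 = 48400 ≡ 330 (mod 437)
11^16 ≡ 330^2 = 108900 ≡ 87 (mod 437)
11^32 ≡ 87^2 = 7569 ≡ 140 (mod 437)
11^64 ≡ 140^2 = 19600 ≡ 372 (mod 437)
109 = 64 + 32 + 8 + 4 + 1 in binary powers of 2.
So 11^109 ≡ 372 · 140 · 330 · 220 · 11 ≡ 182 (mod 437).
Squaring chain: 182 → 349; never reaches −1, so base 11 is a Miller–Rabin witness that 437 is composite.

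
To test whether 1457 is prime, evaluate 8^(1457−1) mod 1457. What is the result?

8^1 ≡ 8 (mod 1457)
8^2 ≡ 8^2 = 64 ≡ 64 (mod 1457)
8^4 ≡ 64^2 = 4096 ≡ 1182 (mod 1457)
8^8 ≡ 1182^2 = 1397124 ≡ 1318 (mod 1457)
8^16 ≡ 1318^2 = 1737124 ≡ 380 (mod 1457)
8^32 ≡ 380^2 = 144400 ≡ 157 (mod 1457)
8^64 ≡ 157^2 = 24649 ≡ 1337 (mod 1457)
8^128 ≡ 1337^2 = 1787569 ≡ 1287 (mod 1457)
8^256 ≡ 1287^2 = 1656369 ≡ 1217 (mod 1457)
8^512 ≡ 1217^2 = 1481089 ≡ 777 (mod 1457)
8^1024 ≡ 777^2 = 603729 ≡ 531 (mod 1457)
1456 = 1024 + 256 + 128 + 32 + 16 in binary powers of 2.
So 8^1456 ≡ 531 · 1217 · 1287 · 157 · 380 ≡ 1093 (mod 1457).
Since 1093 ≠ 1, base 8 is a Fermat witness: 1457 is composite.

1093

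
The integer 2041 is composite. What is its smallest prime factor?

13

2041 is odd.
Digit sum 7, not divisible by 3.
Ends in 1: not divisible by 5.
7: 2041 = 7·291 + 4
11: 2041 = 11·185 + 6
13: 2041 = 13·157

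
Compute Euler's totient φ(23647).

20352

Factor: 23647 = 13 · 17 · 107.
φ(23647) = (13−1) · (17−1) · (107−1) = 12 · 16 · 106 = 20352.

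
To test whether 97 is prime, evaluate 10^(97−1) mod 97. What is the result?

1

10^1 ≡ 10 (mod 97)
10^2 ≡ 10^2 = 100 ≡ 3 (mod 97)
10^4 ≡ 3^2 = 9 ≡ 9 (mod 97)
10^8 ≡ 9^2 = 81 ≡ 81 (mod 97)
10^16 ≡ 81^2 = 6561 ≡ 62 (mod 97)
10^32 ≡ 62^2 = 3844 ≡ 61 (mod 97)
10^64 ≡ 61^2 = 3721 ≡ 35 (mod 97)
96 = 64 + 32 in binary powers of 2.
So 10^96 ≡ 35 · 61 ≡ 1 (mod 97).
Since the result is 1, base 10 gives no evidence that 97 is composite.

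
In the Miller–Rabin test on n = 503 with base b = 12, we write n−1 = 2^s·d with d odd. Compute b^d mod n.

1

503 − 1 = 502 = 2^1 · 251, so d = 251.
12^1 ≡ 12 (mod 503)
12^2 ≡ 12^2 = 144 ≡ 144 (mod 503)
12^4 ≡ 144^2 = 20736 ≡ 113 (mod 503)
12^8 ≡ 113^2 = 12769 ≡ 194 (mod 503)
12^16 ≡ 194^2 = 37636 ≡ 414 (mod 503)
12^32 ≡ 414^2 = 171396 ≡ 376 (mod 503)
12^64 ≡ 376^2 = 141376 ≡ 33 (mod 503)
12^128 ≡ 33^2 = 1089 ≡ 83 (mod 503)
251 = 128 + 64 + 32 + 16 + 8 + 2 + 1 in binary powers of 2.
So 12^251 ≡ 83 · 33 · 376 · 414 · 194 · 144 · 12 ≡ 1 (mod 503).
Since 12^d ≡ 1 (mod 503), base 12 does not prove 503 composite.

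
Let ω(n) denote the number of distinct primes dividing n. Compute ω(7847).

3

7847 = 7 · 1121
1121 = 19 · 59
7847 = 7 · 19 · 59, which has 3 distinct prime factors.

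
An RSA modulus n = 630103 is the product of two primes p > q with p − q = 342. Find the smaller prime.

Since p = q + 342, we have 630103 = q(q + 342), so q² + 342q − 630103 = 0.
Discriminant: 342² + 4·630103 = 116964 + 2520412 = 2637376; √2637376 = 1624.
q = (−342 + 1624)/2 = 641, and p = q + 342 = 983.
Check: 641 · 983 = 630103.

641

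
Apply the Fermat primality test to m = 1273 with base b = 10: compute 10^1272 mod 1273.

10^1 ≡ 10 (mod 1273)
10^2 ≡ 10^2 = 100 ≡ 100 (mod 1273)
10^4 ≡ 100^2 = 10000 ≡ 1089 (mod 1273)
10^8 ≡ 1089^2 = 1185921 ≡ 758 (mod 1273)
10^16 ≡ 758^2 = 574564 ≡ 441 (mod 1273)
10^32 ≡ 441^2 = 194481 ≡ 985 (mod 1273)
10^64 ≡ 985^2 = 970225 ≡ 199 (mod 1273)
10^128 ≡ 199^2 = 39601 ≡ 138 (mod 1273)
10^256 ≡ 138^2 = 19044 ≡ 1222 (mod 1273)
10^512 ≡ 1222^2 = 1493284 ≡ 55 (mod 1273)
10^1024 ≡ 55^2 = 3025 ≡ 479 (mod 1273)
1272 = 1024 + 128 + 64 + 32 + 16 + 8 in binary powers of 2.
So 10^1272 ≡ 479 · 138 · 199 · 985 · 441 · 758 ≡ 349 (mod 1273).
Since 349 ≠ 1, base 10 is a Fermat witness: 1273 is composite.

349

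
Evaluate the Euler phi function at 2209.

2162

Factor: 2209 = 47^2.
φ(2209) = 47^1·(47−1) = 2162.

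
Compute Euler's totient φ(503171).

474760

Factor: 503171 = 23 · 131 · 167.
φ(503171) = (23−1) · (131−1) · (167−1) = 22 · 130 · 166 = 474760.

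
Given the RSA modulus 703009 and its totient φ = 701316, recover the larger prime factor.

φ(n) = (p−1)(q−1) = n − (p+q) + 1, so p + q = 703009 − 701316 + 1 = 1694.
p and q are the roots of t² − 1694t + 703009 = 0.
Discriminant: 1694² − 4·703009 = 2869636 − 2812036 = 57600; √57600 = 240.
q = (1694 − 240)/2 = 727, p = (1694 + 240)/2 = 967.
Check: 727 · 967 = 703009.

967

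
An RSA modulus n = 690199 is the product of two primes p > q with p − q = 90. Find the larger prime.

Since p = q + 90, we have 690199 = q(q + 90), so q² + 90q − 690199 = 0.
Discriminant: 90² + 4·690199 = 8100 + 2760796 = 2768896; √2768896 = 1664.
q = (−90 + 1664)/2 = 787, and p = q + 90 = 877.
Check: 787 · 877 = 690199.

877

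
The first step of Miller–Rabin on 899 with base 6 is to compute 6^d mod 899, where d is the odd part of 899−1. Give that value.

615

899 − 1 = 898 = 2^1 · 449, so d = 449.
6^1 ≡ 6 (mod 899)
6^2 ≡ 6^2 = 36 ≡ 36 (mod 899)
6^4 ≡ 36^2 = 1296 ≡ 397 (mod 899)
6^8 ≡ 397^2 = 157609 ≡ 284 (mod 899)
6^16 ≡ 284^2 = 80656 ≡ 645 (mod 899)
6^32 ≡ 645^2 = 416025 ≡ 687 (mod 899)
6^64 ≡ 687^2 = 471969 ≡ 893 (mod 899)
6^128 ≡ 893^2 = 797449 ≡ 36 (mod 899)
6^256 ≡ 36^2 = 1296 ≡ 397 (mod 899)
449 = 256 + 128 + 64 + 1 in binary powers of 2.
So 6^449 ≡ 397 · 36 · 893 · 6 ≡ 615 (mod 899).
Squaring chain: 615; never reaches −1, so base 6 is a Miller–Rabin witness that 899 is composite.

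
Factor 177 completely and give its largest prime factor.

59

177 = 3 · 59
59 is prime.
So 177 = 3 · 59; the largest prime factor is 59.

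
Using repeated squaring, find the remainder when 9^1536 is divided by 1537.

982

9^1 ≡ 9 (mod 1537)
9^2 ≡ 9^2 = 81 ≡ 81 (mod 1537)
9^4 ≡ 81^2 = 6561 ≡ 413 (mod 1537)
9^8 ≡ 413^2 = 170569 ≡ 1499 (mod 1537)
9^16 ≡ 1499^2 = 2247001 ≡ 1444 (mod 1537)
9^32 ≡ 1444^2 = 2085136 ≡ 964 (mod 1537)
9^64 ≡ 964^2 = 929296 ≡ 948 (mod 1537)
9^128 ≡ 948^2 = 898704 ≡ 1096 (mod 1537)
9^256 ≡ 1096^2 = 1201216 ≡ 819 (mod 1537)
9^512 ≡ 819^2 = 670761 ≡ 629 (mod 1537)
9^1024 ≡ 629^2 = 395641 ≡ 632 (mod 1537)
1536 = 1024 + 512 in binary powers of 2.
So 9^1536 ≡ 632 · 629 ≡ 982 (mod 1537).
Since 982 ≠ 1, base 9 is a Fermat witness: 1537 is composite.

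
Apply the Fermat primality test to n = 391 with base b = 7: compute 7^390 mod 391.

7^1 ≡ 7 (mod 391)
7^2 ≡ 7^2 = 49 ≡ 49 (mod 391)
7^4 ≡ 49^2 = 2401 ≡ 55 (mod 391)
7^8 ≡ 55^2 = 3025 ≡ 288 (mod 391)
7^16 ≡ 288^2 = 82944 ≡ 52 (mod 391)
7^32 ≡ 52^2 = 2704 ≡ 358 (mod 391)
7^64 ≡ 358^2 = 128164 ≡ 307 (mod 391)
7^128 ≡ 307^2 = 94249 ≡ 18 (mod 391)
7^256 ≡ 18^2 = 324 ≡ 324 (mod 391)
390 = 256 + 128 + 4 + 2 in binary powers of 2.
So 7^390 ≡ 324 · 18 · 55 · 49 ≡ 213 (mod 391).
Since 213 ≠ 1, base 7 is a Fermat witness: 391 is composite.

213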